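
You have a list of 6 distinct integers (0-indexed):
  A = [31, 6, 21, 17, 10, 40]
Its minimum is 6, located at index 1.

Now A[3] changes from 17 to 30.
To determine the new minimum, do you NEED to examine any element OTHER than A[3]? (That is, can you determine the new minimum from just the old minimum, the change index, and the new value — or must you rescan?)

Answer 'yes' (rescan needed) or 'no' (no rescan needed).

Answer: no

Derivation:
Old min = 6 at index 1
Change at index 3: 17 -> 30
Index 3 was NOT the min. New min = min(6, 30). No rescan of other elements needed.
Needs rescan: no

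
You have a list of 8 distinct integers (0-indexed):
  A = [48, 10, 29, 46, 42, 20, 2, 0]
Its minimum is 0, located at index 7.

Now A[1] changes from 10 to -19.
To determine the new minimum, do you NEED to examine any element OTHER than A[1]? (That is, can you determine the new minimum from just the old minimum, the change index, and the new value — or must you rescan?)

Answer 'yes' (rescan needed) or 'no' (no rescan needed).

Old min = 0 at index 7
Change at index 1: 10 -> -19
Index 1 was NOT the min. New min = min(0, -19). No rescan of other elements needed.
Needs rescan: no

Answer: no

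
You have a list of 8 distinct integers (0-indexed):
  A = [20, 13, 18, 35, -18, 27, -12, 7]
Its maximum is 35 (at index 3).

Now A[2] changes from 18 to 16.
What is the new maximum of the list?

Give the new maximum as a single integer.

Old max = 35 (at index 3)
Change: A[2] 18 -> 16
Changed element was NOT the old max.
  New max = max(old_max, new_val) = max(35, 16) = 35

Answer: 35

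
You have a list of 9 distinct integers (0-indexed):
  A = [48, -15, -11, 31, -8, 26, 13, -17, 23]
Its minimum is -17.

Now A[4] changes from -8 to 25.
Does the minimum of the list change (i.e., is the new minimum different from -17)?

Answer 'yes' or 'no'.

Old min = -17
Change: A[4] -8 -> 25
Changed element was NOT the min; min changes only if 25 < -17.
New min = -17; changed? no

Answer: no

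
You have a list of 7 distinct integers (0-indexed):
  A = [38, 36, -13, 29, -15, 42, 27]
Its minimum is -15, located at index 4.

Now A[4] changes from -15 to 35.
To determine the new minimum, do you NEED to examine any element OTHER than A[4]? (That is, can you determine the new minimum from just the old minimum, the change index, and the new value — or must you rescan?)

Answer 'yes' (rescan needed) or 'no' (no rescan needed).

Old min = -15 at index 4
Change at index 4: -15 -> 35
Index 4 WAS the min and new value 35 > old min -15. Must rescan other elements to find the new min.
Needs rescan: yes

Answer: yes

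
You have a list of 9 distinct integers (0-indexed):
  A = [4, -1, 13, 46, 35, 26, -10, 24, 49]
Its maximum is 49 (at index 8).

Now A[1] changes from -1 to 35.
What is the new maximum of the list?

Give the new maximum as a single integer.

Old max = 49 (at index 8)
Change: A[1] -1 -> 35
Changed element was NOT the old max.
  New max = max(old_max, new_val) = max(49, 35) = 49

Answer: 49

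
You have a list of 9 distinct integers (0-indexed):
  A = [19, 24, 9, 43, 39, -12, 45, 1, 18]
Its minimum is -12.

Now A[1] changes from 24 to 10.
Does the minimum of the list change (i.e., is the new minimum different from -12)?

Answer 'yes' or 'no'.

Old min = -12
Change: A[1] 24 -> 10
Changed element was NOT the min; min changes only if 10 < -12.
New min = -12; changed? no

Answer: no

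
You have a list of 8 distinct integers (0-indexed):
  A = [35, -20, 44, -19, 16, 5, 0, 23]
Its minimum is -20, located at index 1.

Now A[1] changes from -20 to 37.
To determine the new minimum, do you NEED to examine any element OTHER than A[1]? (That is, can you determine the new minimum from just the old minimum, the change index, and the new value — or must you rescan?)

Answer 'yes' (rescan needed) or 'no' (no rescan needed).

Old min = -20 at index 1
Change at index 1: -20 -> 37
Index 1 WAS the min and new value 37 > old min -20. Must rescan other elements to find the new min.
Needs rescan: yes

Answer: yes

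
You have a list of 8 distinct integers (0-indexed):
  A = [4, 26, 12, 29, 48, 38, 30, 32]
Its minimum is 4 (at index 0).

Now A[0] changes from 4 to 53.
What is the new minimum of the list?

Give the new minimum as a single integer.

Old min = 4 (at index 0)
Change: A[0] 4 -> 53
Changed element WAS the min. Need to check: is 53 still <= all others?
  Min of remaining elements: 12
  New min = min(53, 12) = 12

Answer: 12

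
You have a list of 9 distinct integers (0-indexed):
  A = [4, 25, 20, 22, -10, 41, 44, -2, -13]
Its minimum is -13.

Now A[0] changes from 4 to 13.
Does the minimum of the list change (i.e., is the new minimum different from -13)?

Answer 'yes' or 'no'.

Old min = -13
Change: A[0] 4 -> 13
Changed element was NOT the min; min changes only if 13 < -13.
New min = -13; changed? no

Answer: no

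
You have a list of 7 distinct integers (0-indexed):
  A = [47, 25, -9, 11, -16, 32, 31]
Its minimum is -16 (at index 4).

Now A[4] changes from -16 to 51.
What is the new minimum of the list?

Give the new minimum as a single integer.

Answer: -9

Derivation:
Old min = -16 (at index 4)
Change: A[4] -16 -> 51
Changed element WAS the min. Need to check: is 51 still <= all others?
  Min of remaining elements: -9
  New min = min(51, -9) = -9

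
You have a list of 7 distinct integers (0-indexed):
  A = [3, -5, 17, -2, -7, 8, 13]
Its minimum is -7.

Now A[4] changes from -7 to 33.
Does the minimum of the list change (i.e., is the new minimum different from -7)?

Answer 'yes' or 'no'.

Old min = -7
Change: A[4] -7 -> 33
Changed element was the min; new min must be rechecked.
New min = -5; changed? yes

Answer: yes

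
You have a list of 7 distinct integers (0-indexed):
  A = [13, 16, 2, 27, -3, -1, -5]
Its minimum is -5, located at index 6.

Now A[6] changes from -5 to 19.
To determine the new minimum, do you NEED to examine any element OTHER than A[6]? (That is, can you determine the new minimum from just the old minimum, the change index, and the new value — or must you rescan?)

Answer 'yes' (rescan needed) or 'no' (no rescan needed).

Answer: yes

Derivation:
Old min = -5 at index 6
Change at index 6: -5 -> 19
Index 6 WAS the min and new value 19 > old min -5. Must rescan other elements to find the new min.
Needs rescan: yes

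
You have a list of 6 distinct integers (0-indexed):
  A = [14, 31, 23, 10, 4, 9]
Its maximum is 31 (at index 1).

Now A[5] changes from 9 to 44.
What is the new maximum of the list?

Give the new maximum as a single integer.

Old max = 31 (at index 1)
Change: A[5] 9 -> 44
Changed element was NOT the old max.
  New max = max(old_max, new_val) = max(31, 44) = 44

Answer: 44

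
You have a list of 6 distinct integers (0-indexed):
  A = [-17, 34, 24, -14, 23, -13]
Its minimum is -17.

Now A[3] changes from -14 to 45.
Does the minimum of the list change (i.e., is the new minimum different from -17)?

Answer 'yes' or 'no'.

Answer: no

Derivation:
Old min = -17
Change: A[3] -14 -> 45
Changed element was NOT the min; min changes only if 45 < -17.
New min = -17; changed? no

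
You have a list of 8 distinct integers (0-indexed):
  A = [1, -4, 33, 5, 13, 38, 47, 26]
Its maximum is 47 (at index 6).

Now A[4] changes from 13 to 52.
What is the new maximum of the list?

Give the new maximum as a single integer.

Answer: 52

Derivation:
Old max = 47 (at index 6)
Change: A[4] 13 -> 52
Changed element was NOT the old max.
  New max = max(old_max, new_val) = max(47, 52) = 52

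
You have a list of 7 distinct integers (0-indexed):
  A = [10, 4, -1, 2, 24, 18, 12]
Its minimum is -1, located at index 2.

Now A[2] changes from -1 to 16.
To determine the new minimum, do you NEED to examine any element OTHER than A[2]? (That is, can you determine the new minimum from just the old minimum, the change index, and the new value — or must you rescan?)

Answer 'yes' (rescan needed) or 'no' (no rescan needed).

Answer: yes

Derivation:
Old min = -1 at index 2
Change at index 2: -1 -> 16
Index 2 WAS the min and new value 16 > old min -1. Must rescan other elements to find the new min.
Needs rescan: yes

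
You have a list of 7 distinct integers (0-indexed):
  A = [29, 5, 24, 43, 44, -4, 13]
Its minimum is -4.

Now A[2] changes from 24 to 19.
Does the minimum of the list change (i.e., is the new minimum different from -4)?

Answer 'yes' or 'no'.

Old min = -4
Change: A[2] 24 -> 19
Changed element was NOT the min; min changes only if 19 < -4.
New min = -4; changed? no

Answer: no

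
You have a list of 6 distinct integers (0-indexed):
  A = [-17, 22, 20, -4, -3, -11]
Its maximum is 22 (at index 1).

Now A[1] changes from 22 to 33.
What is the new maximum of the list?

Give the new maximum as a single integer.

Answer: 33

Derivation:
Old max = 22 (at index 1)
Change: A[1] 22 -> 33
Changed element WAS the max -> may need rescan.
  Max of remaining elements: 20
  New max = max(33, 20) = 33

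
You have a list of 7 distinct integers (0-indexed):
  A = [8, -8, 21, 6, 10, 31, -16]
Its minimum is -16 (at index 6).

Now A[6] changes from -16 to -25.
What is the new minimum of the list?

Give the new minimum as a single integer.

Answer: -25

Derivation:
Old min = -16 (at index 6)
Change: A[6] -16 -> -25
Changed element WAS the min. Need to check: is -25 still <= all others?
  Min of remaining elements: -8
  New min = min(-25, -8) = -25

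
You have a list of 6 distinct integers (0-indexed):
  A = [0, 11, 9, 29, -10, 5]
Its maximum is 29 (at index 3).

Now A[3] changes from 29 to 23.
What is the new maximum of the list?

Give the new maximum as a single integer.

Old max = 29 (at index 3)
Change: A[3] 29 -> 23
Changed element WAS the max -> may need rescan.
  Max of remaining elements: 11
  New max = max(23, 11) = 23

Answer: 23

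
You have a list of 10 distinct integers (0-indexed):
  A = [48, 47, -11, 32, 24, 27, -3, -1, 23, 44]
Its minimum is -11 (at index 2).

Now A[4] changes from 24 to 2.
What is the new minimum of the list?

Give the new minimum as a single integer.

Answer: -11

Derivation:
Old min = -11 (at index 2)
Change: A[4] 24 -> 2
Changed element was NOT the old min.
  New min = min(old_min, new_val) = min(-11, 2) = -11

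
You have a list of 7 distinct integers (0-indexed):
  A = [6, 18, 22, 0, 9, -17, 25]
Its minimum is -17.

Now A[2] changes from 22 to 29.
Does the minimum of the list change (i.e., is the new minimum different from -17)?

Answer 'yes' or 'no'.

Answer: no

Derivation:
Old min = -17
Change: A[2] 22 -> 29
Changed element was NOT the min; min changes only if 29 < -17.
New min = -17; changed? no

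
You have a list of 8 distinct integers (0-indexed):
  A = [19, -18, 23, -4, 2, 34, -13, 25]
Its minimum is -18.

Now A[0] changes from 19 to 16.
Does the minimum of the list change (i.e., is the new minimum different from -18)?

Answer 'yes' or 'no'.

Old min = -18
Change: A[0] 19 -> 16
Changed element was NOT the min; min changes only if 16 < -18.
New min = -18; changed? no

Answer: no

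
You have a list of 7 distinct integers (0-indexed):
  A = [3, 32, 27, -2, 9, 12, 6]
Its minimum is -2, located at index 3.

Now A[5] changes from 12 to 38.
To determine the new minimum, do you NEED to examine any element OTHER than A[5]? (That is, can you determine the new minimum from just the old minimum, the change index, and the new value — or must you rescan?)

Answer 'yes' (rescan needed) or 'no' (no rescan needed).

Old min = -2 at index 3
Change at index 5: 12 -> 38
Index 5 was NOT the min. New min = min(-2, 38). No rescan of other elements needed.
Needs rescan: no

Answer: no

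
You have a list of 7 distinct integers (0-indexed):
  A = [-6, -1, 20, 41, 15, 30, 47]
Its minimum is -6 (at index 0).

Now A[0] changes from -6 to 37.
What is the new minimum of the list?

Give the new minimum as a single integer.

Answer: -1

Derivation:
Old min = -6 (at index 0)
Change: A[0] -6 -> 37
Changed element WAS the min. Need to check: is 37 still <= all others?
  Min of remaining elements: -1
  New min = min(37, -1) = -1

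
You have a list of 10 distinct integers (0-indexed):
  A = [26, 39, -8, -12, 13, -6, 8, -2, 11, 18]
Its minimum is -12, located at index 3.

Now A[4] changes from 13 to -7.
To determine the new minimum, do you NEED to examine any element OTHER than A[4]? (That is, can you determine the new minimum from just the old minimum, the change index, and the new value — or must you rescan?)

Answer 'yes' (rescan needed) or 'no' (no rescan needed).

Old min = -12 at index 3
Change at index 4: 13 -> -7
Index 4 was NOT the min. New min = min(-12, -7). No rescan of other elements needed.
Needs rescan: no

Answer: no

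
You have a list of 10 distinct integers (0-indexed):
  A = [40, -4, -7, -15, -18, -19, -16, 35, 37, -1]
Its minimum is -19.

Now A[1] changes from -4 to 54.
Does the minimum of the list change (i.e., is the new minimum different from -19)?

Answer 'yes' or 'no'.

Old min = -19
Change: A[1] -4 -> 54
Changed element was NOT the min; min changes only if 54 < -19.
New min = -19; changed? no

Answer: no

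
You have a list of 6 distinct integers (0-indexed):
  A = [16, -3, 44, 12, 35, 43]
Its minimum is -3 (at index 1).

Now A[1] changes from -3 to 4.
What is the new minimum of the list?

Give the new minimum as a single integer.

Old min = -3 (at index 1)
Change: A[1] -3 -> 4
Changed element WAS the min. Need to check: is 4 still <= all others?
  Min of remaining elements: 12
  New min = min(4, 12) = 4

Answer: 4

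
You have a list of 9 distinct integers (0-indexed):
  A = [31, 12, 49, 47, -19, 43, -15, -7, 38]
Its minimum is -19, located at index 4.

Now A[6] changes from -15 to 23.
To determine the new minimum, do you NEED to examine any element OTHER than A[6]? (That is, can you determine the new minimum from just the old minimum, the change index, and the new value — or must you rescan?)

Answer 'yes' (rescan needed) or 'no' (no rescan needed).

Answer: no

Derivation:
Old min = -19 at index 4
Change at index 6: -15 -> 23
Index 6 was NOT the min. New min = min(-19, 23). No rescan of other elements needed.
Needs rescan: no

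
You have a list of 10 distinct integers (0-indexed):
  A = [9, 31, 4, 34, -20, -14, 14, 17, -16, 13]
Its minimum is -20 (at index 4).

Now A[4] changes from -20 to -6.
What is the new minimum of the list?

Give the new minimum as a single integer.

Old min = -20 (at index 4)
Change: A[4] -20 -> -6
Changed element WAS the min. Need to check: is -6 still <= all others?
  Min of remaining elements: -16
  New min = min(-6, -16) = -16

Answer: -16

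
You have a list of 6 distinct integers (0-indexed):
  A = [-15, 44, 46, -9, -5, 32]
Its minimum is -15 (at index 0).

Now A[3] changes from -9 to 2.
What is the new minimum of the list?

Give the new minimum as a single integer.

Old min = -15 (at index 0)
Change: A[3] -9 -> 2
Changed element was NOT the old min.
  New min = min(old_min, new_val) = min(-15, 2) = -15

Answer: -15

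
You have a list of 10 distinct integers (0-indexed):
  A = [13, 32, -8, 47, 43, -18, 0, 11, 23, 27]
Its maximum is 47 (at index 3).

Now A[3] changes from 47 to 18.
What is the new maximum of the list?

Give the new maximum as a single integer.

Answer: 43

Derivation:
Old max = 47 (at index 3)
Change: A[3] 47 -> 18
Changed element WAS the max -> may need rescan.
  Max of remaining elements: 43
  New max = max(18, 43) = 43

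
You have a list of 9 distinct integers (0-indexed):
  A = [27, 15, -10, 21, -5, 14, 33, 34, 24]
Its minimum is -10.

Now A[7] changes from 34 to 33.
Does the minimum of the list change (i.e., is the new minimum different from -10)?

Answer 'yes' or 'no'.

Old min = -10
Change: A[7] 34 -> 33
Changed element was NOT the min; min changes only if 33 < -10.
New min = -10; changed? no

Answer: no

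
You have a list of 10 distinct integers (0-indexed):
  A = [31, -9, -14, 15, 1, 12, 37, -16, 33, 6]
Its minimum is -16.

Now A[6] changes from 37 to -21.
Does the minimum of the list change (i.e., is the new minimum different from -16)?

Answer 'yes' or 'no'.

Old min = -16
Change: A[6] 37 -> -21
Changed element was NOT the min; min changes only if -21 < -16.
New min = -21; changed? yes

Answer: yes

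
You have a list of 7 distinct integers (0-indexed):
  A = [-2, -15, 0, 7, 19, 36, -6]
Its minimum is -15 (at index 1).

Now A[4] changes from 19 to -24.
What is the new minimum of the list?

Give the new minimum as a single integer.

Old min = -15 (at index 1)
Change: A[4] 19 -> -24
Changed element was NOT the old min.
  New min = min(old_min, new_val) = min(-15, -24) = -24

Answer: -24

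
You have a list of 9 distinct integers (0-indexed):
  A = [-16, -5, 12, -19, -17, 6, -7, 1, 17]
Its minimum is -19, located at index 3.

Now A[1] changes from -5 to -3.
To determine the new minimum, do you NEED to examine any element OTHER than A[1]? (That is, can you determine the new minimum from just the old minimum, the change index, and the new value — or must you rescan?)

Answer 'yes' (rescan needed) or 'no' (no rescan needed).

Answer: no

Derivation:
Old min = -19 at index 3
Change at index 1: -5 -> -3
Index 1 was NOT the min. New min = min(-19, -3). No rescan of other elements needed.
Needs rescan: no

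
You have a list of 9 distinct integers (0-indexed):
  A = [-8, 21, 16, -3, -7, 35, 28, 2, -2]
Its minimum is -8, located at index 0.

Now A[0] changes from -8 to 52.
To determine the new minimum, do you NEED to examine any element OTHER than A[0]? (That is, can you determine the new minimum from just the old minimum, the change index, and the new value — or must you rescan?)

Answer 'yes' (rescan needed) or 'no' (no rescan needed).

Old min = -8 at index 0
Change at index 0: -8 -> 52
Index 0 WAS the min and new value 52 > old min -8. Must rescan other elements to find the new min.
Needs rescan: yes

Answer: yes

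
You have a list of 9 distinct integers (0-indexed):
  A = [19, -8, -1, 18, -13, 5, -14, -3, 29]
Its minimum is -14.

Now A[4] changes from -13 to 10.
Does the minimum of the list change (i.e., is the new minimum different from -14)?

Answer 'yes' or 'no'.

Answer: no

Derivation:
Old min = -14
Change: A[4] -13 -> 10
Changed element was NOT the min; min changes only if 10 < -14.
New min = -14; changed? no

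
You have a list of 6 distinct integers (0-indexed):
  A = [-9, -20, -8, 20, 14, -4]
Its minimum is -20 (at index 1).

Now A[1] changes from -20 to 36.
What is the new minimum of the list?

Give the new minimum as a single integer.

Old min = -20 (at index 1)
Change: A[1] -20 -> 36
Changed element WAS the min. Need to check: is 36 still <= all others?
  Min of remaining elements: -9
  New min = min(36, -9) = -9

Answer: -9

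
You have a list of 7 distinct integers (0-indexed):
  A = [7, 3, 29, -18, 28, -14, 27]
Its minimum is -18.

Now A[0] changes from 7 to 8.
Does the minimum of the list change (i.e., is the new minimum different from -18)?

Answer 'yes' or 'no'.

Old min = -18
Change: A[0] 7 -> 8
Changed element was NOT the min; min changes only if 8 < -18.
New min = -18; changed? no

Answer: no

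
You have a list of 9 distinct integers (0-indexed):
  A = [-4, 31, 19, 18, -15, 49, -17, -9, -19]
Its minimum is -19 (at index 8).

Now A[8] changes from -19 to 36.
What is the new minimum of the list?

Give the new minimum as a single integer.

Answer: -17

Derivation:
Old min = -19 (at index 8)
Change: A[8] -19 -> 36
Changed element WAS the min. Need to check: is 36 still <= all others?
  Min of remaining elements: -17
  New min = min(36, -17) = -17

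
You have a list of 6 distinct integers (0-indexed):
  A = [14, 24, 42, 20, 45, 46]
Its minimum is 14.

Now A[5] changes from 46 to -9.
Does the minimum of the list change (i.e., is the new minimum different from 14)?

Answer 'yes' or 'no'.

Old min = 14
Change: A[5] 46 -> -9
Changed element was NOT the min; min changes only if -9 < 14.
New min = -9; changed? yes

Answer: yes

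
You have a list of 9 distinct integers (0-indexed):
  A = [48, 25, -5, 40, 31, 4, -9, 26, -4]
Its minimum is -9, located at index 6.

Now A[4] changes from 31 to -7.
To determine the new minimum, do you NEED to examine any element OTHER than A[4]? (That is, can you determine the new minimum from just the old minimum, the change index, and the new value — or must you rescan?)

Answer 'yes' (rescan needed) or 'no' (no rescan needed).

Old min = -9 at index 6
Change at index 4: 31 -> -7
Index 4 was NOT the min. New min = min(-9, -7). No rescan of other elements needed.
Needs rescan: no

Answer: no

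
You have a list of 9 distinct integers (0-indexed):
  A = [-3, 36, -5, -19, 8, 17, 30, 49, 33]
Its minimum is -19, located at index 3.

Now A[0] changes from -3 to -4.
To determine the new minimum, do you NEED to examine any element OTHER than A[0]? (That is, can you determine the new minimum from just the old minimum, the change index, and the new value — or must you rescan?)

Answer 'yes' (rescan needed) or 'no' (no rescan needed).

Old min = -19 at index 3
Change at index 0: -3 -> -4
Index 0 was NOT the min. New min = min(-19, -4). No rescan of other elements needed.
Needs rescan: no

Answer: no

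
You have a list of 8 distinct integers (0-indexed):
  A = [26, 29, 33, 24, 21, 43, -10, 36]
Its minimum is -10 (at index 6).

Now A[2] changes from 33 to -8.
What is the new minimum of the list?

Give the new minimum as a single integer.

Answer: -10

Derivation:
Old min = -10 (at index 6)
Change: A[2] 33 -> -8
Changed element was NOT the old min.
  New min = min(old_min, new_val) = min(-10, -8) = -10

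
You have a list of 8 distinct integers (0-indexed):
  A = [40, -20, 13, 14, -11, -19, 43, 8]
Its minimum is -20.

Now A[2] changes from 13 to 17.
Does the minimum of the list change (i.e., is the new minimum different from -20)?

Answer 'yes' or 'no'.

Answer: no

Derivation:
Old min = -20
Change: A[2] 13 -> 17
Changed element was NOT the min; min changes only if 17 < -20.
New min = -20; changed? no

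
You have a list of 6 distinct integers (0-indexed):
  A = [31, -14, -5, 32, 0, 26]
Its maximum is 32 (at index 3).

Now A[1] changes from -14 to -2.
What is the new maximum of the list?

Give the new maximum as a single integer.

Old max = 32 (at index 3)
Change: A[1] -14 -> -2
Changed element was NOT the old max.
  New max = max(old_max, new_val) = max(32, -2) = 32

Answer: 32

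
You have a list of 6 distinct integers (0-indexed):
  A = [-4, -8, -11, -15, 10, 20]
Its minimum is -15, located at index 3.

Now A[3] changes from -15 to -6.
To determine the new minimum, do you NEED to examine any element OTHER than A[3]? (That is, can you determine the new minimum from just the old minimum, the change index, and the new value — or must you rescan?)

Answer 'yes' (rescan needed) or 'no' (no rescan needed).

Answer: yes

Derivation:
Old min = -15 at index 3
Change at index 3: -15 -> -6
Index 3 WAS the min and new value -6 > old min -15. Must rescan other elements to find the new min.
Needs rescan: yes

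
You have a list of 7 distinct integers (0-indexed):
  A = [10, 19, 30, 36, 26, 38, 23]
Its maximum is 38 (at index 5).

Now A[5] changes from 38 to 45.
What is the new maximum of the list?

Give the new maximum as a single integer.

Old max = 38 (at index 5)
Change: A[5] 38 -> 45
Changed element WAS the max -> may need rescan.
  Max of remaining elements: 36
  New max = max(45, 36) = 45

Answer: 45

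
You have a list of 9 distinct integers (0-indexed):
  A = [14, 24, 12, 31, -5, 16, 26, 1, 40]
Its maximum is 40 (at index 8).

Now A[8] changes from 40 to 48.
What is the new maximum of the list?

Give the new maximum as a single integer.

Answer: 48

Derivation:
Old max = 40 (at index 8)
Change: A[8] 40 -> 48
Changed element WAS the max -> may need rescan.
  Max of remaining elements: 31
  New max = max(48, 31) = 48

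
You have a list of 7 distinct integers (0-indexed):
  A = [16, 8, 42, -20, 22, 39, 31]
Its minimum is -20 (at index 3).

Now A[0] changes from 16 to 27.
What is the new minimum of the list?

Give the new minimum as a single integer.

Old min = -20 (at index 3)
Change: A[0] 16 -> 27
Changed element was NOT the old min.
  New min = min(old_min, new_val) = min(-20, 27) = -20

Answer: -20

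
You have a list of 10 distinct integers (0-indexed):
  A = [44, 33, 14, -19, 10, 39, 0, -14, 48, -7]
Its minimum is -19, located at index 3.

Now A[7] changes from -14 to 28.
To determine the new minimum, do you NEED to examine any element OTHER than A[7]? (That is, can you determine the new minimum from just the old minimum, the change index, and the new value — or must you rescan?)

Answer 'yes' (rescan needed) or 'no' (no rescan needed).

Answer: no

Derivation:
Old min = -19 at index 3
Change at index 7: -14 -> 28
Index 7 was NOT the min. New min = min(-19, 28). No rescan of other elements needed.
Needs rescan: no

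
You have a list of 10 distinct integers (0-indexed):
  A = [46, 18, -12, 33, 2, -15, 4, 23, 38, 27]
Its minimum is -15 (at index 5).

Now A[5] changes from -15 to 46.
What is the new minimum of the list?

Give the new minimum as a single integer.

Old min = -15 (at index 5)
Change: A[5] -15 -> 46
Changed element WAS the min. Need to check: is 46 still <= all others?
  Min of remaining elements: -12
  New min = min(46, -12) = -12

Answer: -12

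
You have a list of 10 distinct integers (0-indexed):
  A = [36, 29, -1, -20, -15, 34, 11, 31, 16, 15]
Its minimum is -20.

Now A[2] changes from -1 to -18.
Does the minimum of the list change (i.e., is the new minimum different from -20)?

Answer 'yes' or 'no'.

Old min = -20
Change: A[2] -1 -> -18
Changed element was NOT the min; min changes only if -18 < -20.
New min = -20; changed? no

Answer: no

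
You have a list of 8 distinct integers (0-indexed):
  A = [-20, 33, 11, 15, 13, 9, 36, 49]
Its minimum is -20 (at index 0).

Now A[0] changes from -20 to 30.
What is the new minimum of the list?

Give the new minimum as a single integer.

Old min = -20 (at index 0)
Change: A[0] -20 -> 30
Changed element WAS the min. Need to check: is 30 still <= all others?
  Min of remaining elements: 9
  New min = min(30, 9) = 9

Answer: 9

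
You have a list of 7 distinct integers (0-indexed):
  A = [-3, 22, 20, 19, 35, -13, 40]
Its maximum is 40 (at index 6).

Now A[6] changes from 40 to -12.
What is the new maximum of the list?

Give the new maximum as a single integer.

Answer: 35

Derivation:
Old max = 40 (at index 6)
Change: A[6] 40 -> -12
Changed element WAS the max -> may need rescan.
  Max of remaining elements: 35
  New max = max(-12, 35) = 35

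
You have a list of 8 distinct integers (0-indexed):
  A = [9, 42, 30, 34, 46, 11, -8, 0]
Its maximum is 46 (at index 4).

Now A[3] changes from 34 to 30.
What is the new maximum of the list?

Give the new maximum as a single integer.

Answer: 46

Derivation:
Old max = 46 (at index 4)
Change: A[3] 34 -> 30
Changed element was NOT the old max.
  New max = max(old_max, new_val) = max(46, 30) = 46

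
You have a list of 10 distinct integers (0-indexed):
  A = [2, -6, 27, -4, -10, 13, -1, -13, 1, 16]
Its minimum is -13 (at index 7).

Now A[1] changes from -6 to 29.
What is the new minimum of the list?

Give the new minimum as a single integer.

Old min = -13 (at index 7)
Change: A[1] -6 -> 29
Changed element was NOT the old min.
  New min = min(old_min, new_val) = min(-13, 29) = -13

Answer: -13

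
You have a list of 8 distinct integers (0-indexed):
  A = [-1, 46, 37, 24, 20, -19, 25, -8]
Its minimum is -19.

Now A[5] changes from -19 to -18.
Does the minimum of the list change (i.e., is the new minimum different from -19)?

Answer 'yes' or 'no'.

Answer: yes

Derivation:
Old min = -19
Change: A[5] -19 -> -18
Changed element was the min; new min must be rechecked.
New min = -18; changed? yes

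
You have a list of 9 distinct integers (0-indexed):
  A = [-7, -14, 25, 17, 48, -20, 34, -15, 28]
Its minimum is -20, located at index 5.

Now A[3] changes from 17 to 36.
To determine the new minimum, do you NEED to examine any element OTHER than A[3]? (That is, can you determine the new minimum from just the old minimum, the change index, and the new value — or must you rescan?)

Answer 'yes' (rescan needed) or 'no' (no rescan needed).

Old min = -20 at index 5
Change at index 3: 17 -> 36
Index 3 was NOT the min. New min = min(-20, 36). No rescan of other elements needed.
Needs rescan: no

Answer: no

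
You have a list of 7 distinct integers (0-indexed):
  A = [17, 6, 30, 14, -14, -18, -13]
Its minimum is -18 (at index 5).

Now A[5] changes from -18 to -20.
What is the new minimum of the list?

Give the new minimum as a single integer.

Old min = -18 (at index 5)
Change: A[5] -18 -> -20
Changed element WAS the min. Need to check: is -20 still <= all others?
  Min of remaining elements: -14
  New min = min(-20, -14) = -20

Answer: -20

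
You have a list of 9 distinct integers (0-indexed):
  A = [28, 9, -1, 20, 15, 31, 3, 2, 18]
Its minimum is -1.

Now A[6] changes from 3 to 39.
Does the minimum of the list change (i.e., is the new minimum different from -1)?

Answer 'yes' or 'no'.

Old min = -1
Change: A[6] 3 -> 39
Changed element was NOT the min; min changes only if 39 < -1.
New min = -1; changed? no

Answer: no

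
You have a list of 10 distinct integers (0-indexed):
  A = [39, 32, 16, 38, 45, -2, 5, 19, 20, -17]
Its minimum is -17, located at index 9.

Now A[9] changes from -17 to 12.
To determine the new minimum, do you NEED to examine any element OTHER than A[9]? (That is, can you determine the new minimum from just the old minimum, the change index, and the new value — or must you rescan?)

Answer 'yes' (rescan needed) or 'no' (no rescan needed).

Old min = -17 at index 9
Change at index 9: -17 -> 12
Index 9 WAS the min and new value 12 > old min -17. Must rescan other elements to find the new min.
Needs rescan: yes

Answer: yes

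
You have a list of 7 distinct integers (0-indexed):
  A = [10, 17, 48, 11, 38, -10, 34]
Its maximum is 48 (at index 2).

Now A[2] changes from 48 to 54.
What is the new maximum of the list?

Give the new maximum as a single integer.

Old max = 48 (at index 2)
Change: A[2] 48 -> 54
Changed element WAS the max -> may need rescan.
  Max of remaining elements: 38
  New max = max(54, 38) = 54

Answer: 54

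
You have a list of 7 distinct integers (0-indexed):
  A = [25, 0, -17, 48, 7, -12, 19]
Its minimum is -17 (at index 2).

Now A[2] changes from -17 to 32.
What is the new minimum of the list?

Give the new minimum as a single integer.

Old min = -17 (at index 2)
Change: A[2] -17 -> 32
Changed element WAS the min. Need to check: is 32 still <= all others?
  Min of remaining elements: -12
  New min = min(32, -12) = -12

Answer: -12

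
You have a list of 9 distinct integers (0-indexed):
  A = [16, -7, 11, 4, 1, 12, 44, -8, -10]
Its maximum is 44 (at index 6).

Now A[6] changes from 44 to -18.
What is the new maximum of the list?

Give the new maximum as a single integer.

Old max = 44 (at index 6)
Change: A[6] 44 -> -18
Changed element WAS the max -> may need rescan.
  Max of remaining elements: 16
  New max = max(-18, 16) = 16

Answer: 16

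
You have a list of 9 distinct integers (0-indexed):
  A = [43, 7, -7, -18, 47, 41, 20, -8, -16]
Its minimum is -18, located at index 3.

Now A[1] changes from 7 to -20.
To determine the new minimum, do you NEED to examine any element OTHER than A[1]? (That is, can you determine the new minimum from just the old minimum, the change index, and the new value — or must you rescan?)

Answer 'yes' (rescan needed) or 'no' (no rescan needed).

Answer: no

Derivation:
Old min = -18 at index 3
Change at index 1: 7 -> -20
Index 1 was NOT the min. New min = min(-18, -20). No rescan of other elements needed.
Needs rescan: no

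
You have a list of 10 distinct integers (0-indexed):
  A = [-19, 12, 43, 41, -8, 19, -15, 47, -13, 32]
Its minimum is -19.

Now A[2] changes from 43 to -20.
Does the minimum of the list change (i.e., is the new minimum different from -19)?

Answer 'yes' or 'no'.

Old min = -19
Change: A[2] 43 -> -20
Changed element was NOT the min; min changes only if -20 < -19.
New min = -20; changed? yes

Answer: yes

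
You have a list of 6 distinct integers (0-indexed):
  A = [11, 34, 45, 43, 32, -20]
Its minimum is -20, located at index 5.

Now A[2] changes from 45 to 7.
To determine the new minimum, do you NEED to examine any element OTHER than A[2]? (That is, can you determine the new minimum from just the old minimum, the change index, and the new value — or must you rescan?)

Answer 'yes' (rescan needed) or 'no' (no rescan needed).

Answer: no

Derivation:
Old min = -20 at index 5
Change at index 2: 45 -> 7
Index 2 was NOT the min. New min = min(-20, 7). No rescan of other elements needed.
Needs rescan: no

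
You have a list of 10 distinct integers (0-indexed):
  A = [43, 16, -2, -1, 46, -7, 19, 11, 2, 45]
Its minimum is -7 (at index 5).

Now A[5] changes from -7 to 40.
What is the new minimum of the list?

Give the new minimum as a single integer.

Answer: -2

Derivation:
Old min = -7 (at index 5)
Change: A[5] -7 -> 40
Changed element WAS the min. Need to check: is 40 still <= all others?
  Min of remaining elements: -2
  New min = min(40, -2) = -2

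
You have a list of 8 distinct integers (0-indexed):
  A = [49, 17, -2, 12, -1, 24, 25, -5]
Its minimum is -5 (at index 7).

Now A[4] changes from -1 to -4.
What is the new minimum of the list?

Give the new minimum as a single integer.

Answer: -5

Derivation:
Old min = -5 (at index 7)
Change: A[4] -1 -> -4
Changed element was NOT the old min.
  New min = min(old_min, new_val) = min(-5, -4) = -5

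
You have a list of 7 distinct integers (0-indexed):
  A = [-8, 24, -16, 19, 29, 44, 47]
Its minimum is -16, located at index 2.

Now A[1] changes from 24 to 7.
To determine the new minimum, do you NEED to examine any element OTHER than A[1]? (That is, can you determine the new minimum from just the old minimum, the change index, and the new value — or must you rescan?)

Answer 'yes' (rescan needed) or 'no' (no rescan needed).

Old min = -16 at index 2
Change at index 1: 24 -> 7
Index 1 was NOT the min. New min = min(-16, 7). No rescan of other elements needed.
Needs rescan: no

Answer: no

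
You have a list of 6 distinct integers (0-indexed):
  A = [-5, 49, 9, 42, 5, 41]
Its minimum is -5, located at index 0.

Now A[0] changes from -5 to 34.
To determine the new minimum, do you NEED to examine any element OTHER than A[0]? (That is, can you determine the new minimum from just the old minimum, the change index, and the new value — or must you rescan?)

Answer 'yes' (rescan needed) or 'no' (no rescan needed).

Old min = -5 at index 0
Change at index 0: -5 -> 34
Index 0 WAS the min and new value 34 > old min -5. Must rescan other elements to find the new min.
Needs rescan: yes

Answer: yes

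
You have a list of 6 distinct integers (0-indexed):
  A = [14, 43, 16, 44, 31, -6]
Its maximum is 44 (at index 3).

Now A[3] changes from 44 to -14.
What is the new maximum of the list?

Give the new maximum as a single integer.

Old max = 44 (at index 3)
Change: A[3] 44 -> -14
Changed element WAS the max -> may need rescan.
  Max of remaining elements: 43
  New max = max(-14, 43) = 43

Answer: 43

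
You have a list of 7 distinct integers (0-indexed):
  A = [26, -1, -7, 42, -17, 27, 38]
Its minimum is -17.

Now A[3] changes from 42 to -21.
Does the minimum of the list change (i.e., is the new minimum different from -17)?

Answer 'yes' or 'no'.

Old min = -17
Change: A[3] 42 -> -21
Changed element was NOT the min; min changes only if -21 < -17.
New min = -21; changed? yes

Answer: yes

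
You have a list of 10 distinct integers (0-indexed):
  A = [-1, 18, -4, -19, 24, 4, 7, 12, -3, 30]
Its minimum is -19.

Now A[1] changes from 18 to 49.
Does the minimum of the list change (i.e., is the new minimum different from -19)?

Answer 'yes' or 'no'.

Answer: no

Derivation:
Old min = -19
Change: A[1] 18 -> 49
Changed element was NOT the min; min changes only if 49 < -19.
New min = -19; changed? no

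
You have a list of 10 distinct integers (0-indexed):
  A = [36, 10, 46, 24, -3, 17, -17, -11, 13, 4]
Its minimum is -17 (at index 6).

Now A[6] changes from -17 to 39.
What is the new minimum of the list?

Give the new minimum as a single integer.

Answer: -11

Derivation:
Old min = -17 (at index 6)
Change: A[6] -17 -> 39
Changed element WAS the min. Need to check: is 39 still <= all others?
  Min of remaining elements: -11
  New min = min(39, -11) = -11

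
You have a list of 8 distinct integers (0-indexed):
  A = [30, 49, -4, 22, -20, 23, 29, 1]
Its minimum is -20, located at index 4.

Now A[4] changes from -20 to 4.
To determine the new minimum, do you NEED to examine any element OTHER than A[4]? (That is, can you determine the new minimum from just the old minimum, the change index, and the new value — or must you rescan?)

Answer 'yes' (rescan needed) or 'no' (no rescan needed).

Answer: yes

Derivation:
Old min = -20 at index 4
Change at index 4: -20 -> 4
Index 4 WAS the min and new value 4 > old min -20. Must rescan other elements to find the new min.
Needs rescan: yes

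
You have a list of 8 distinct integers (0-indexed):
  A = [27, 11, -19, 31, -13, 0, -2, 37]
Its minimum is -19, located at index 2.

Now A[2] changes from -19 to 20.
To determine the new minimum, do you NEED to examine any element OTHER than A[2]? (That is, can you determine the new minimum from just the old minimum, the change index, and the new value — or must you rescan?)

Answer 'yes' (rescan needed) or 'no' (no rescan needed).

Old min = -19 at index 2
Change at index 2: -19 -> 20
Index 2 WAS the min and new value 20 > old min -19. Must rescan other elements to find the new min.
Needs rescan: yes

Answer: yes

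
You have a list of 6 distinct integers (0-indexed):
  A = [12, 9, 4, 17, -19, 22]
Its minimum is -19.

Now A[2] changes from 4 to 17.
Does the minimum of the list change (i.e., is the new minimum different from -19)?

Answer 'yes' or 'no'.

Old min = -19
Change: A[2] 4 -> 17
Changed element was NOT the min; min changes only if 17 < -19.
New min = -19; changed? no

Answer: no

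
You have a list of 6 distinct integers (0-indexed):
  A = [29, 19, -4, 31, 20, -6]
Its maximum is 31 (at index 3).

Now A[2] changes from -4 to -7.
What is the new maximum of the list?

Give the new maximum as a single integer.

Answer: 31

Derivation:
Old max = 31 (at index 3)
Change: A[2] -4 -> -7
Changed element was NOT the old max.
  New max = max(old_max, new_val) = max(31, -7) = 31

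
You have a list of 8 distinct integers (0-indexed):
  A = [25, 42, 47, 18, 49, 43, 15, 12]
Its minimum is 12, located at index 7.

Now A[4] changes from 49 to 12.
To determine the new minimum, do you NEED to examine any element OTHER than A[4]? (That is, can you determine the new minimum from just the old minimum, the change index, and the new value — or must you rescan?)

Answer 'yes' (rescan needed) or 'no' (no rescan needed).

Old min = 12 at index 7
Change at index 4: 49 -> 12
Index 4 was NOT the min. New min = min(12, 12). No rescan of other elements needed.
Needs rescan: no

Answer: no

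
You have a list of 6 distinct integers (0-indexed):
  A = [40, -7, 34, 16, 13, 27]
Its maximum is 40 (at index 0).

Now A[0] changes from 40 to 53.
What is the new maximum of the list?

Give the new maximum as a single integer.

Answer: 53

Derivation:
Old max = 40 (at index 0)
Change: A[0] 40 -> 53
Changed element WAS the max -> may need rescan.
  Max of remaining elements: 34
  New max = max(53, 34) = 53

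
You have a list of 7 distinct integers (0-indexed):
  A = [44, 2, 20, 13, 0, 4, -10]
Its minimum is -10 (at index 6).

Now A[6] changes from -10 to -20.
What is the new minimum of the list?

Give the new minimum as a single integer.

Old min = -10 (at index 6)
Change: A[6] -10 -> -20
Changed element WAS the min. Need to check: is -20 still <= all others?
  Min of remaining elements: 0
  New min = min(-20, 0) = -20

Answer: -20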